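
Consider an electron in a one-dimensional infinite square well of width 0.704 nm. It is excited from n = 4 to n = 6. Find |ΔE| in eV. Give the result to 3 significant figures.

|ΔE| = 15.2 eV

E_1 = h²/(8m_eL²) = 1.216×10^-19 J.
|ΔE| = |4² − 6²|·E_1 = 20·1.216×10^-19 J = 2.432×10^-18 J = 15.2 eV.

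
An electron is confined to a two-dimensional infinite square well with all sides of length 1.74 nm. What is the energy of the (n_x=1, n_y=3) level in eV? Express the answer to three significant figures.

E = 1.24 eV

For a 2D rectangular well E = (h²/8m_e)·Σ n_i²/L_i² = (6.626×10^-34)²/(8·9.109×10^-31) · [1²/(1.74 nm)² + 3²/(1.74 nm)²].
Evaluating gives E = 1.990×10^-19 J = 1.24 eV.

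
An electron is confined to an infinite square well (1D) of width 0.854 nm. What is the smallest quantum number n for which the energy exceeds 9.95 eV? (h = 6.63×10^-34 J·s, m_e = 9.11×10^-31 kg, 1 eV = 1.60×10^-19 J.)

n = 5

E_1 = h²/(8m_eL²) = 8.270×10^-20 J = 0.5169 eV.
Need n² > 9.95/0.5169 = 19.25, i.e. n > 4.387.
The smallest integer satisfying this is n = 5.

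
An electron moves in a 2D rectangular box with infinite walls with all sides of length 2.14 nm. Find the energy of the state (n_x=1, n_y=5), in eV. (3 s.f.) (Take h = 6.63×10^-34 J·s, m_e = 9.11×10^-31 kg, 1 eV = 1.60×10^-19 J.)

E = 2.14 eV

For a 2D rectangular well E = (h²/8m_e)·Σ n_i²/L_i² = (6.63×10^-34)²/(8·9.11×10^-31) · [1²/(2.14 nm)² + 5²/(2.14 nm)²].
Evaluating gives E = 3.424×10^-19 J = 2.14 eV.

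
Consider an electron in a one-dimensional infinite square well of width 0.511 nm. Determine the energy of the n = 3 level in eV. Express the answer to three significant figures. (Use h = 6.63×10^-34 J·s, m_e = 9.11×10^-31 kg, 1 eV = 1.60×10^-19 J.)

E_3 = 13.0 eV

For an infinite well E_n = n²h²/(8m_eL²), so E_1 = h²/(8m_eL²) = (6.63×10^-34)²/(8·9.11×10^-31·(5.11×10^-10 m)²) = 2.310×10^-19 J.
Then E_3 = 3²·E_1 = 9·2.310×10^-19 J = 2.079×10^-18 J.
Converting, E_3 = 2.079×10^-18 J / (1.60×10^-19 J/eV) = 13.0 eV.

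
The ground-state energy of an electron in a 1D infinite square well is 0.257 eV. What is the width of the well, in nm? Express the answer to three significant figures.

From E_n = n²h²/(8m_eL²), L = n·h/√(8m_eE_n).
E_1 = 0.257 eV = 4.117×10^-20 J, so L = 1·6.626×10^-34/√(8·9.109×10^-31·4.117×10^-20) = 1.21×10^-9 m = 1.21 nm.

L = 1.21 nm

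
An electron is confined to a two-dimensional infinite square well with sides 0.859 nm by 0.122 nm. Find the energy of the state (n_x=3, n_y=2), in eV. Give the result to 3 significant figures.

For a 2D rectangular well E = (h²/8m_e)·Σ n_i²/L_i² = (6.626×10^-34)²/(8·9.109×10^-31) · [3²/(0.859 nm)² + 2²/(0.122 nm)²].
Evaluating gives E = 1.693×10^-17 J = 106 eV.

E = 106 eV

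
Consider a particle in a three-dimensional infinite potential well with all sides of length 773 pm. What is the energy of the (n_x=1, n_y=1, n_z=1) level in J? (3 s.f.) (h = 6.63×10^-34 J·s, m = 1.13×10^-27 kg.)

E = 2.44×10^-22 J

For a 3D rectangular well E = (h²/8m)·Σ n_i²/L_i² = (6.63×10^-34)²/(8·1.13×10^-27) · [1²/(773 pm)² + 1²/(773 pm)² + 1²/(773 pm)²].
Evaluating gives E = 2.44×10^-22 J.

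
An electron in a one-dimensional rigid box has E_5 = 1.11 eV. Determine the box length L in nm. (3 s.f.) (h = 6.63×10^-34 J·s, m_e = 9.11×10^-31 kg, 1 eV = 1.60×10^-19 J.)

L = 2.91 nm

From E_n = n²h²/(8m_eL²), L = n·h/√(8m_eE_n).
E_5 = 1.11 eV = 1.776×10^-19 J, so L = 5·6.63×10^-34/√(8·9.11×10^-31·1.776×10^-19) = 2.91×10^-9 m = 2.91 nm.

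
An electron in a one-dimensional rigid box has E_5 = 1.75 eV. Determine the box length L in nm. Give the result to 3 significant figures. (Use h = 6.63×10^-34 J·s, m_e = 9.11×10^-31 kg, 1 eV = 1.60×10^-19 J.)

From E_n = n²h²/(8m_eL²), L = n·h/√(8m_eE_n).
E_5 = 1.75 eV = 2.800×10^-19 J, so L = 5·6.63×10^-34/√(8·9.11×10^-31·2.800×10^-19) = 2.32×10^-9 m = 2.32 nm.

L = 2.32 nm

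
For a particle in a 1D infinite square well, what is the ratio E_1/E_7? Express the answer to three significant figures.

0.0204

E_n ∝ n², so E_1/E_7 = 1²/7² = 1/49 = 0.0204.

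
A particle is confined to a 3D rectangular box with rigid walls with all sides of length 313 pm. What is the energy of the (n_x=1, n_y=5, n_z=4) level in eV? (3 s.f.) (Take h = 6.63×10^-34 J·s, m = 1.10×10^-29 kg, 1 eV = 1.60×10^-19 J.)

For a 3D rectangular well E = (h²/8m)·Σ n_i²/L_i² = (6.63×10^-34)²/(8·1.10×10^-29) · [1²/(313 pm)² + 5²/(313 pm)² + 4²/(313 pm)²].
Evaluating gives E = 2.141×10^-18 J = 13.4 eV.

E = 13.4 eV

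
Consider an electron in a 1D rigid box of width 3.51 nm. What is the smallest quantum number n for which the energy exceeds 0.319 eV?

E_1 = h²/(8m_eL²) = 4.890×10^-21 J = 0.03052 eV.
Need n² > 0.319/0.03052 = 10.45, i.e. n > 3.233.
The smallest integer satisfying this is n = 4.

n = 4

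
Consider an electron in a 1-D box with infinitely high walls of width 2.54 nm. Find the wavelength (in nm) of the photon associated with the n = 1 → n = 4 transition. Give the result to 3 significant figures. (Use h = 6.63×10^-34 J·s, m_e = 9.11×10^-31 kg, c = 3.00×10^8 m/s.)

λ = 1.42×10^3 nm

E_1 = h²/(8m_eL²) = 9.349×10^-21 J, so ΔE = (4² − 1²)E_1 = 1.402×10^-19 J.
λ = hc/ΔE = (6.63×10^-34·3.00×10^8)/1.402×10^-19 = 1.42×10^-6 m = 1.42×10^3 nm.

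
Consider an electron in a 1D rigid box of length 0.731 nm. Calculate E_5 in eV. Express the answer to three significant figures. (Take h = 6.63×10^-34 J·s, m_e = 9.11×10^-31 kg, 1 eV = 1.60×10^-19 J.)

For an infinite well E_n = n²h²/(8m_eL²), so E_1 = h²/(8m_eL²) = (6.63×10^-34)²/(8·9.11×10^-31·(7.31×10^-10 m)²) = 1.129×10^-19 J.
Then E_5 = 5²·E_1 = 25·1.129×10^-19 J = 2.822×10^-18 J.
Converting, E_5 = 2.822×10^-18 J / (1.60×10^-19 J/eV) = 17.6 eV.

E_5 = 17.6 eV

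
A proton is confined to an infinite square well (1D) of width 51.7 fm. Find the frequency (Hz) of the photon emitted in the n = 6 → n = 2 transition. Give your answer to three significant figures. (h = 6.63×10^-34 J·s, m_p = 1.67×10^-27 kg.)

f = 5.94×10^20 Hz

E_1 = h²/(8m_pL²) = 1.231×10^-14 J and ΔE = (6² − 2²)E_1 = 3.939×10^-13 J.
f = ΔE/h = 3.939×10^-13/6.63×10^-34 = 5.94×10^20 Hz.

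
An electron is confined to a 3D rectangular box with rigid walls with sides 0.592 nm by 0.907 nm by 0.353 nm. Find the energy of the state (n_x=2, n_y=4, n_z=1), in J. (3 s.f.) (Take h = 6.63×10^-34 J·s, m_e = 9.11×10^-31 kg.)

E = 2.35×10^-18 J

For a 3D rectangular well E = (h²/8m_e)·Σ n_i²/L_i² = (6.63×10^-34)²/(8·9.11×10^-31) · [2²/(0.592 nm)² + 4²/(0.907 nm)² + 1²/(0.353 nm)²].
Evaluating gives E = 2.35×10^-18 J.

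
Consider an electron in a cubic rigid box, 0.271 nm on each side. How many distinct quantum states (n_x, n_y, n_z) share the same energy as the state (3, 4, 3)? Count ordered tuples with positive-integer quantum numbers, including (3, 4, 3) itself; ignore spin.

The level has n_x² + n_y² + n_z² = 34. The ordered positive-integer solutions are (3, 3, 4), (3, 4, 3), (4, 3, 3).
That gives 3 states.

degeneracy = 3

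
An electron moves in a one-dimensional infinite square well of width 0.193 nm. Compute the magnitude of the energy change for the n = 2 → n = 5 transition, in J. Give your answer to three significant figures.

E_1 = h²/(8m_eL²) = 1.617×10^-18 J.
|ΔE| = |2² − 5²|·E_1 = 21·1.617×10^-18 J = 3.40×10^-17 J.

|ΔE| = 3.40×10^-17 J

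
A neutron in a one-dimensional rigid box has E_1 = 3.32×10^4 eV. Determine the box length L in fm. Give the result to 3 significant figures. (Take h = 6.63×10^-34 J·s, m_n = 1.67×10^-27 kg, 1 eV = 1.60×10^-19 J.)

From E_n = n²h²/(8m_nL²), L = n·h/√(8m_nE_n).
E_1 = 3.32×10^4 eV = 5.312×10^-15 J, so L = 1·6.63×10^-34/√(8·1.67×10^-27·5.312×10^-15) = 7.87×10^-14 m = 78.7 fm.

L = 78.7 fm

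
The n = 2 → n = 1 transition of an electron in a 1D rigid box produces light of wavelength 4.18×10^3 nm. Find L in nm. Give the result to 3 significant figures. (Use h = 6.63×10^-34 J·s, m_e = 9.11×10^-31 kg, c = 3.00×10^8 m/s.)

The photon carries ΔE = hc/λ = 6.63×10^-34·3.00×10^8/4.18×10^-6 m = 4.758×10^-20 J.
Since ΔE = (2² − 1²)E_1, E_1 = 1.586×10^-20 J, and L = h/√(8m_eE_1) = 1.95×10^-9 m = 1.95 nm.

L = 1.95 nm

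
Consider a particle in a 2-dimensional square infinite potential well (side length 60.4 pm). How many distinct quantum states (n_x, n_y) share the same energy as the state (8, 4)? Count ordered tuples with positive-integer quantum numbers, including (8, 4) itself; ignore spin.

The level has n_x² + n_y² = 80. The ordered positive-integer solutions are (4, 8), (8, 4).
That gives 2 states.

degeneracy = 2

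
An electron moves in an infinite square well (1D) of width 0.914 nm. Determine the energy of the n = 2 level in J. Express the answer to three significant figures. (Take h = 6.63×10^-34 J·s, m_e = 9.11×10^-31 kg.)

For an infinite well E_n = n²h²/(8m_eL²), so E_1 = h²/(8m_eL²) = (6.63×10^-34)²/(8·9.11×10^-31·(9.14×10^-10 m)²) = 7.220×10^-20 J.
Then E_2 = 2²·E_1 = 4·7.220×10^-20 J = 2.89×10^-19 J.

E_2 = 2.89×10^-19 J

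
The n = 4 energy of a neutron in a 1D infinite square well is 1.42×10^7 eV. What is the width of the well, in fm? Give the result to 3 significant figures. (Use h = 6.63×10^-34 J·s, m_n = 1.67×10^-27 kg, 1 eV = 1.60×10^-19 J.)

From E_n = n²h²/(8m_nL²), L = n·h/√(8m_nE_n).
E_4 = 1.42×10^7 eV = 2.272×10^-12 J, so L = 4·6.63×10^-34/√(8·1.67×10^-27·2.272×10^-12) = 1.52×10^-14 m = 15.2 fm.

L = 15.2 fm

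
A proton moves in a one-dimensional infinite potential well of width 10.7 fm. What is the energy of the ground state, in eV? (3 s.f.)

E_1 = 1.79×10^6 eV

For an infinite well E_n = n²h²/(8m_pL²), so E_1 = h²/(8m_pL²) = (6.626×10^-34)²/(8·1.673×10^-27·(1.07×10^-14 m)²) = 2.865×10^-13 J.
Converting, E_1 = 2.865×10^-13 J / (1.602×10^-19 J/eV) = 1.79×10^6 eV.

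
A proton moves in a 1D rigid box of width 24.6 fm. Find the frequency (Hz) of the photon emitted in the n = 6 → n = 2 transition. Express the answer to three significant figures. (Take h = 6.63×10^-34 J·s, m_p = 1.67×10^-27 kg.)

E_1 = h²/(8m_pL²) = 5.437×10^-14 J and ΔE = (6² − 2²)E_1 = 1.740×10^-12 J.
f = ΔE/h = 1.740×10^-12/6.63×10^-34 = 2.62×10^21 Hz.

f = 2.62×10^21 Hz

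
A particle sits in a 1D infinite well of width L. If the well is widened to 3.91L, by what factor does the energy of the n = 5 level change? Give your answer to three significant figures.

0.0654

E_n ∝ 1/L², so the energy scales by 1/3.91² = 0.0654.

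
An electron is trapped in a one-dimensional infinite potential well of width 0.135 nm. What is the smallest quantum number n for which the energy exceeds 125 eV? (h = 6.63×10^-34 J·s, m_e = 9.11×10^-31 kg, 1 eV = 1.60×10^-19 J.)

E_1 = h²/(8m_eL²) = 3.309×10^-18 J = 20.68 eV.
Need n² > 125/20.68 = 6.044, i.e. n > 2.458.
The smallest integer satisfying this is n = 3.

n = 3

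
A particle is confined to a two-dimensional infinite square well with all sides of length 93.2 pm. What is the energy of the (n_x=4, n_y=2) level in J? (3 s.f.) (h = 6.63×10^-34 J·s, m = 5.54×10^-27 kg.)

For a 2D rectangular well E = (h²/8m)·Σ n_i²/L_i² = (6.63×10^-34)²/(8·5.54×10^-27) · [4²/(93.2 pm)² + 2²/(93.2 pm)²].
Evaluating gives E = 2.28×10^-20 J.

E = 2.28×10^-20 J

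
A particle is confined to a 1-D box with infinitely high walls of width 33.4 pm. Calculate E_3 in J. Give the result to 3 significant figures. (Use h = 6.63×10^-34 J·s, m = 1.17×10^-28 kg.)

For an infinite well E_n = n²h²/(8mL²), so E_1 = h²/(8mL²) = (6.63×10^-34)²/(8·1.17×10^-28·(3.34×10^-11 m)²) = 4.210×10^-19 J.
Then E_3 = 3²·E_1 = 9·4.210×10^-19 J = 3.79×10^-18 J.

E_3 = 3.79×10^-18 J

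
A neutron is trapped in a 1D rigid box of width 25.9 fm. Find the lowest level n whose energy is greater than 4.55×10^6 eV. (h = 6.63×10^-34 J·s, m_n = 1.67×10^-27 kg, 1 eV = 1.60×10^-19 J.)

n = 4

E_1 = h²/(8m_nL²) = 4.905×10^-14 J = 3.066×10^5 eV.
Need n² > 4.55×10^6/3.066×10^5 = 14.84, i.e. n > 3.852.
The smallest integer satisfying this is n = 4.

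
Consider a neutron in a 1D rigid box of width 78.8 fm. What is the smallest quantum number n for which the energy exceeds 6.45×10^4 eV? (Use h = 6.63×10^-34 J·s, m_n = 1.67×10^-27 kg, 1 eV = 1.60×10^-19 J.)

E_1 = h²/(8m_nL²) = 5.299×10^-15 J = 3.312×10^4 eV.
Need n² > 6.45×10^4/3.312×10^4 = 1.947, i.e. n > 1.395.
The smallest integer satisfying this is n = 2.

n = 2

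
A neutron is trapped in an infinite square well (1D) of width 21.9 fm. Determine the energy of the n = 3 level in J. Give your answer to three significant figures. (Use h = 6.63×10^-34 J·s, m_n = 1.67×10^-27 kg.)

E_3 = 6.17×10^-13 J

For an infinite well E_n = n²h²/(8m_nL²), so E_1 = h²/(8m_nL²) = (6.63×10^-34)²/(8·1.67×10^-27·(2.19×10^-14 m)²) = 6.860×10^-14 J.
Then E_3 = 3²·E_1 = 9·6.860×10^-14 J = 6.17×10^-13 J.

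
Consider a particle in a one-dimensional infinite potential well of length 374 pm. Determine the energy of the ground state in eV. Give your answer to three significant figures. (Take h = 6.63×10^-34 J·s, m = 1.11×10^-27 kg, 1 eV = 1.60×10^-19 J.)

For an infinite well E_n = n²h²/(8mL²), so E_1 = h²/(8mL²) = (6.63×10^-34)²/(8·1.11×10^-27·(3.74×10^-10 m)²) = 3.539×10^-22 J.
Converting, E_1 = 3.539×10^-22 J / (1.60×10^-19 J/eV) = 0.00221 eV.

E_1 = 0.00221 eV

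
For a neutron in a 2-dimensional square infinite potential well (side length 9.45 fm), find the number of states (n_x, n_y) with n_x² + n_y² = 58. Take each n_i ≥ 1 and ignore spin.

degeneracy = 2

The level has n_x² + n_y² = 58. The ordered positive-integer solutions are (3, 7), (7, 3).
That gives 2 states.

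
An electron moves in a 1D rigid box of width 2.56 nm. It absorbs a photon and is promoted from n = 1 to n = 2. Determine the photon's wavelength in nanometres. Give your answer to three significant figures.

E_1 = h²/(8m_eL²) = 9.193×10^-21 J, so ΔE = (2² − 1²)E_1 = 2.758×10^-20 J.
λ = hc/ΔE = (6.626×10^-34·2.998×10^8)/2.758×10^-20 = 7.20×10^-6 m = 7.20×10^3 nm.

λ = 7.20×10^3 nm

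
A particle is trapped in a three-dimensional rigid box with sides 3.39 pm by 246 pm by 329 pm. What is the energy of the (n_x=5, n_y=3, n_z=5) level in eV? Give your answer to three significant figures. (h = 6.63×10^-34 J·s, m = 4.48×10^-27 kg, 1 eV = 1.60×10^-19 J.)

E = 167 eV

For a 3D rectangular well E = (h²/8m)·Σ n_i²/L_i² = (6.63×10^-34)²/(8·4.48×10^-27) · [5²/(3.39 pm)² + 3²/(246 pm)² + 5²/(329 pm)²].
Evaluating gives E = 2.669×10^-17 J = 167 eV.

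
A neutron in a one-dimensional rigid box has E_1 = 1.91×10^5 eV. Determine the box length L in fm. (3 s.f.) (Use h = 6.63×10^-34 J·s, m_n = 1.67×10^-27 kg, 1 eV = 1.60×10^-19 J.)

L = 32.8 fm

From E_n = n²h²/(8m_nL²), L = n·h/√(8m_nE_n).
E_1 = 1.91×10^5 eV = 3.056×10^-14 J, so L = 1·6.63×10^-34/√(8·1.67×10^-27·3.056×10^-14) = 3.28×10^-14 m = 32.8 fm.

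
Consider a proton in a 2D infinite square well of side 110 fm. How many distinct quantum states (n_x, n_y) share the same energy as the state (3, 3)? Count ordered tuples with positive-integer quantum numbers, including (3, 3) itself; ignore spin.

degeneracy = 1

The level has n_x² + n_y² = 18. The ordered positive-integer solutions are (3, 3).
That gives 1 state.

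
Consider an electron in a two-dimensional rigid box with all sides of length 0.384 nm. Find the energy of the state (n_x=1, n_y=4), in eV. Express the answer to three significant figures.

E = 43.4 eV

For a 2D rectangular well E = (h²/8m_e)·Σ n_i²/L_i² = (6.626×10^-34)²/(8·9.109×10^-31) · [1²/(0.384 nm)² + 4²/(0.384 nm)²].
Evaluating gives E = 6.946×10^-18 J = 43.4 eV.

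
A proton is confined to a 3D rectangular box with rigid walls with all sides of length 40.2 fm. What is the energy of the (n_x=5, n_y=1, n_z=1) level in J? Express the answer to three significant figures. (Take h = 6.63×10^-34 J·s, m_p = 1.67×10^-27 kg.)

E = 5.50×10^-13 J

For a 3D rectangular well E = (h²/8m_p)·Σ n_i²/L_i² = (6.63×10^-34)²/(8·1.67×10^-27) · [5²/(40.2 fm)² + 1²/(40.2 fm)² + 1²/(40.2 fm)²].
Evaluating gives E = 5.50×10^-13 J.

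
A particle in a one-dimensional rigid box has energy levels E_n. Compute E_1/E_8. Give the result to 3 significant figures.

E_n ∝ n², so E_1/E_8 = 1²/8² = 1/64 = 0.0156.

0.0156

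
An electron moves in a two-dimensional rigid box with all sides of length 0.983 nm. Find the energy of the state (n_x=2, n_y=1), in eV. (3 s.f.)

E = 1.95 eV

For a 2D rectangular well E = (h²/8m_e)·Σ n_i²/L_i² = (6.626×10^-34)²/(8·9.109×10^-31) · [2²/(0.983 nm)² + 1²/(0.983 nm)²].
Evaluating gives E = 3.117×10^-19 J = 1.95 eV.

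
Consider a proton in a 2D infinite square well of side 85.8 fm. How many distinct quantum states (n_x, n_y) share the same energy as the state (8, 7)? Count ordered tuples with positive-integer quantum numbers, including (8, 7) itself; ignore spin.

The level has n_x² + n_y² = 113. The ordered positive-integer solutions are (7, 8), (8, 7).
That gives 2 states.

degeneracy = 2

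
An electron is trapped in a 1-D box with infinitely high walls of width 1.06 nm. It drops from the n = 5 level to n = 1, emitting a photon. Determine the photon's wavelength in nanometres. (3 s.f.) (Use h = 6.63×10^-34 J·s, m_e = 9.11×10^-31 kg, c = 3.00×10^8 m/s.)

E_1 = h²/(8m_eL²) = 5.368×10^-20 J, so ΔE = (5² − 1²)E_1 = 1.288×10^-18 J.
λ = hc/ΔE = (6.63×10^-34·3.00×10^8)/1.288×10^-18 = 1.54×10^-7 m = 154 nm.

λ = 154 nm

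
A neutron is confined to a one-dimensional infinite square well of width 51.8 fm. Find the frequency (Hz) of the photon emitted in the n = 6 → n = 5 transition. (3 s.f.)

E_1 = h²/(8m_nL²) = 1.221×10^-14 J and ΔE = (6² − 5²)E_1 = 1.343×10^-13 J.
f = ΔE/h = 1.343×10^-13/6.626×10^-34 = 2.03×10^20 Hz.

f = 2.03×10^20 Hz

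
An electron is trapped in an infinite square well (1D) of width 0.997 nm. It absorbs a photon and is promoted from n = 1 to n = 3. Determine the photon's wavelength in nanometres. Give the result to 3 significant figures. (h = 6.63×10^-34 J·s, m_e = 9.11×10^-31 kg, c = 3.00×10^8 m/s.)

λ = 410 nm

E_1 = h²/(8m_eL²) = 6.068×10^-20 J, so ΔE = (3² − 1²)E_1 = 4.854×10^-19 J.
λ = hc/ΔE = (6.63×10^-34·3.00×10^8)/4.854×10^-19 = 4.10×10^-7 m = 410 nm.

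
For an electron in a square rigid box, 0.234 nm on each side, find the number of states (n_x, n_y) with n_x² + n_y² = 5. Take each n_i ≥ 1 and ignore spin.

degeneracy = 2

The level has n_x² + n_y² = 5. The ordered positive-integer solutions are (1, 2), (2, 1).
That gives 2 states.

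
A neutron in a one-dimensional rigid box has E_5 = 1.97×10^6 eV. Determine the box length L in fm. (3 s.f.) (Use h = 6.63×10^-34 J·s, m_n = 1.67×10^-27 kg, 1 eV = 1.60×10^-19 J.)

From E_n = n²h²/(8m_nL²), L = n·h/√(8m_nE_n).
E_5 = 1.97×10^6 eV = 3.152×10^-13 J, so L = 5·6.63×10^-34/√(8·1.67×10^-27·3.152×10^-13) = 5.11×10^-14 m = 51.1 fm.

L = 51.1 fm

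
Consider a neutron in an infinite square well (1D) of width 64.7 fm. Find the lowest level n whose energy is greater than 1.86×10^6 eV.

n = 7

E_1 = h²/(8m_nL²) = 7.827×10^-15 J = 4.886×10^4 eV.
Need n² > 1.86×10^6/4.886×10^4 = 38.07, i.e. n > 6.170.
The smallest integer satisfying this is n = 7.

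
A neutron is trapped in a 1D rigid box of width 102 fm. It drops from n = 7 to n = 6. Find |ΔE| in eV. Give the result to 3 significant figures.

|ΔE| = 2.56×10^5 eV

E_1 = h²/(8m_nL²) = 3.149×10^-15 J.
|ΔE| = |7² − 6²|·E_1 = 13·3.149×10^-15 J = 4.094×10^-14 J = 2.56×10^5 eV.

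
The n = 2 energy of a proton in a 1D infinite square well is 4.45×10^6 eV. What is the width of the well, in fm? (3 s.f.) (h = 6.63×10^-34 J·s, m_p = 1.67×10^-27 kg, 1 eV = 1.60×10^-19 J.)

From E_n = n²h²/(8m_pL²), L = n·h/√(8m_pE_n).
E_2 = 4.45×10^6 eV = 7.120×10^-13 J, so L = 2·6.63×10^-34/√(8·1.67×10^-27·7.120×10^-13) = 1.36×10^-14 m = 13.6 fm.

L = 13.6 fm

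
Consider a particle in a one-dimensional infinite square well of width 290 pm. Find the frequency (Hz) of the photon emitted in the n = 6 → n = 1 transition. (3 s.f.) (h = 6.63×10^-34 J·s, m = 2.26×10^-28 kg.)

f = 1.53×10^14 Hz

E_1 = h²/(8mL²) = 2.891×10^-21 J and ΔE = (6² − 1²)E_1 = 1.012×10^-19 J.
f = ΔE/h = 1.012×10^-19/6.63×10^-34 = 1.53×10^14 Hz.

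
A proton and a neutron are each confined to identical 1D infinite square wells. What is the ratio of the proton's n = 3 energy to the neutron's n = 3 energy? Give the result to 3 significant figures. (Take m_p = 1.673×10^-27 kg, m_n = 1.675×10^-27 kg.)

E_n ∝ 1/m at fixed n and L, so the ratio is m_n/m_p = 1.675×10^-27/1.673×10^-27 = 1.00.

1.00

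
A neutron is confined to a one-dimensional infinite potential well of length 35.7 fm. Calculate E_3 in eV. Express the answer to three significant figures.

For an infinite well E_n = n²h²/(8m_nL²), so E_1 = h²/(8m_nL²) = (6.626×10^-34)²/(8·1.675×10^-27·(3.57×10^-14 m)²) = 2.571×10^-14 J.
Then E_3 = 3²·E_1 = 9·2.571×10^-14 J = 2.314×10^-13 J.
Converting, E_3 = 2.314×10^-13 J / (1.602×10^-19 J/eV) = 1.44×10^6 eV.

E_3 = 1.44×10^6 eV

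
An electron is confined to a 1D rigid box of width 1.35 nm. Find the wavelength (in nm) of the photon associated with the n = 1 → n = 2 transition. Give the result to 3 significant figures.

λ = 2.00×10^3 nm

E_1 = h²/(8m_eL²) = 3.306×10^-20 J, so ΔE = (2² − 1²)E_1 = 9.918×10^-20 J.
λ = hc/ΔE = (6.626×10^-34·2.998×10^8)/9.918×10^-20 = 2.00×10^-6 m = 2.00×10^3 nm.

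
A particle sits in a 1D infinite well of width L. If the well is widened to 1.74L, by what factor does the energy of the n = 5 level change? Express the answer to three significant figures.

E_n ∝ 1/L², so the energy scales by 1/1.74² = 0.330.

0.330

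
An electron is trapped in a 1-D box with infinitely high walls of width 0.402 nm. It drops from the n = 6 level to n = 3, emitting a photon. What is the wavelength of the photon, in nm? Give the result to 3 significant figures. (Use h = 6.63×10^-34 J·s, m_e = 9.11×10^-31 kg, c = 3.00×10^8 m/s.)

λ = 19.7 nm

E_1 = h²/(8m_eL²) = 3.732×10^-19 J, so ΔE = (6² − 3²)E_1 = 1.008×10^-17 J.
λ = hc/ΔE = (6.63×10^-34·3.00×10^8)/1.008×10^-17 = 1.97×10^-8 m = 19.7 nm.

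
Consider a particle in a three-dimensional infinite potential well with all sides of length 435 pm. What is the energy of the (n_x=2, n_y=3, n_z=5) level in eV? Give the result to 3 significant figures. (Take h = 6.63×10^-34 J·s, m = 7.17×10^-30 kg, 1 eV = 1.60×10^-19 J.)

For a 3D rectangular well E = (h²/8m)·Σ n_i²/L_i² = (6.63×10^-34)²/(8·7.17×10^-30) · [2²/(435 pm)² + 3²/(435 pm)² + 5²/(435 pm)²].
Evaluating gives E = 1.539×10^-18 J = 9.62 eV.

E = 9.62 eV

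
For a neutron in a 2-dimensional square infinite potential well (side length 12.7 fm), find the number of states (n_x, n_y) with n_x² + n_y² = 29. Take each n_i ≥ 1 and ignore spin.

degeneracy = 2

The level has n_x² + n_y² = 29. The ordered positive-integer solutions are (2, 5), (5, 2).
That gives 2 states.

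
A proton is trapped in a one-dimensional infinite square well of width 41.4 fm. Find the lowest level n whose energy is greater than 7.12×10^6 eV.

E_1 = h²/(8m_pL²) = 1.914×10^-14 J = 1.195×10^5 eV.
Need n² > 7.12×10^6/1.195×10^5 = 59.58, i.e. n > 7.719.
The smallest integer satisfying this is n = 8.

n = 8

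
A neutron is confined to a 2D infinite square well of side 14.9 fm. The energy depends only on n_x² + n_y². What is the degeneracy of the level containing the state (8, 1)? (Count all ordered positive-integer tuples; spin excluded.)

The level has n_x² + n_y² = 65. The ordered positive-integer solutions are (1, 8), (4, 7), (7, 4), (8, 1).
That gives 4 states.

degeneracy = 4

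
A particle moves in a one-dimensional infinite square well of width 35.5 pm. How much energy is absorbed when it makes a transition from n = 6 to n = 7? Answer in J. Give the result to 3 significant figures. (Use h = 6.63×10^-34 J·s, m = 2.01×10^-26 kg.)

E_1 = h²/(8mL²) = 2.169×10^-21 J.
|ΔE| = |6² − 7²|·E_1 = 13·2.169×10^-21 J = 2.82×10^-20 J.

|ΔE| = 2.82×10^-20 J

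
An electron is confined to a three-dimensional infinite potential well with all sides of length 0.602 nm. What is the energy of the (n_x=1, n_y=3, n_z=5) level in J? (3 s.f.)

E = 5.82×10^-18 J

For a 3D rectangular well E = (h²/8m_e)·Σ n_i²/L_i² = (6.626×10^-34)²/(8·9.109×10^-31) · [1²/(0.602 nm)² + 3²/(0.602 nm)² + 5²/(0.602 nm)²].
Evaluating gives E = 5.82×10^-18 J.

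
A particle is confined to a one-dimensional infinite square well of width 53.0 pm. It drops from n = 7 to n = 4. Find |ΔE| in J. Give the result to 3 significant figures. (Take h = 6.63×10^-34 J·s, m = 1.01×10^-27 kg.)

|ΔE| = 6.39×10^-19 J

E_1 = h²/(8mL²) = 1.937×10^-20 J.
|ΔE| = |7² − 4²|·E_1 = 33·1.937×10^-20 J = 6.39×10^-19 J.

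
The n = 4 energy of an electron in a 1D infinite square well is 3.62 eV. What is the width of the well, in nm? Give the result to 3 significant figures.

From E_n = n²h²/(8m_eL²), L = n·h/√(8m_eE_n).
E_4 = 3.62 eV = 5.799×10^-19 J, so L = 4·6.626×10^-34/√(8·9.109×10^-31·5.799×10^-19) = 1.29×10^-9 m = 1.29 nm.

L = 1.29 nm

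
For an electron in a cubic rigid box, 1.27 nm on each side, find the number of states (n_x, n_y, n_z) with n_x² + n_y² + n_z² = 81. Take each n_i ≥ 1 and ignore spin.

The level has n_x² + n_y² + n_z² = 81. The ordered positive-integer solutions are (1, 4, 8), (1, 8, 4), (3, 6, 6), (4, 1, 8), (4, 4, 7), (4, 7, 4), (4, 8, 1), (6, 3, 6), (6, 6, 3), (7, 4, 4), (8, 1, 4), (8, 4, 1).
That gives 12 states.

degeneracy = 12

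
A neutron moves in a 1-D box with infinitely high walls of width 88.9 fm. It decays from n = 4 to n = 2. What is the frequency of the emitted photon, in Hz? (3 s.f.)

E_1 = h²/(8m_nL²) = 4.146×10^-15 J and ΔE = (4² − 2²)E_1 = 4.975×10^-14 J.
f = ΔE/h = 4.975×10^-14/6.626×10^-34 = 7.51×10^19 Hz.

f = 7.51×10^19 Hz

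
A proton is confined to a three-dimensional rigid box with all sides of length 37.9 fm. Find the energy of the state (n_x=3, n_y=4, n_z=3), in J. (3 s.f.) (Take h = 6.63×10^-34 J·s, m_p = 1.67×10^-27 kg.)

E = 7.79×10^-13 J

For a 3D rectangular well E = (h²/8m_p)·Σ n_i²/L_i² = (6.63×10^-34)²/(8·1.67×10^-27) · [3²/(37.9 fm)² + 4²/(37.9 fm)² + 3²/(37.9 fm)²].
Evaluating gives E = 7.79×10^-13 J.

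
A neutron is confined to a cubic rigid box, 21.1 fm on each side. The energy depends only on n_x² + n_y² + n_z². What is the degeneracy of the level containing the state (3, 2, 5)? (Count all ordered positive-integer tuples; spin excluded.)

degeneracy = 9

The level has n_x² + n_y² + n_z² = 38. The ordered positive-integer solutions are (1, 1, 6), (1, 6, 1), (2, 3, 5), (2, 5, 3), (3, 2, 5), (3, 5, 2), (5, 2, 3), (5, 3, 2), (6, 1, 1).
That gives 9 states.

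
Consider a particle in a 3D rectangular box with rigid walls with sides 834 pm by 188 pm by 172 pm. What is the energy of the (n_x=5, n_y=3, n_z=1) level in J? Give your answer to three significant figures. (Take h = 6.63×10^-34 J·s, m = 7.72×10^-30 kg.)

For a 3D rectangular well E = (h²/8m)·Σ n_i²/L_i² = (6.63×10^-34)²/(8·7.72×10^-30) · [5²/(834 pm)² + 3²/(188 pm)² + 1²/(172 pm)²].
Evaluating gives E = 2.31×10^-18 J.

E = 2.31×10^-18 J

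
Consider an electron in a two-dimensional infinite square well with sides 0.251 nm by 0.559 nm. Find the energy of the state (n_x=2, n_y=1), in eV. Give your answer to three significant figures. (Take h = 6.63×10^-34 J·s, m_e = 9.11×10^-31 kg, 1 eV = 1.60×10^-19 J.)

E = 25.1 eV

For a 2D rectangular well E = (h²/8m_e)·Σ n_i²/L_i² = (6.63×10^-34)²/(8·9.11×10^-31) · [2²/(0.251 nm)² + 1²/(0.559 nm)²].
Evaluating gives E = 4.022×10^-18 J = 25.1 eV.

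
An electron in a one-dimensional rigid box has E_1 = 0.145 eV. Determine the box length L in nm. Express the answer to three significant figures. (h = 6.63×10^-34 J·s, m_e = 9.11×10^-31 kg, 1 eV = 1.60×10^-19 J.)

L = 1.61 nm

From E_n = n²h²/(8m_eL²), L = n·h/√(8m_eE_n).
E_1 = 0.145 eV = 2.320×10^-20 J, so L = 1·6.63×10^-34/√(8·9.11×10^-31·2.320×10^-20) = 1.61×10^-9 m = 1.61 nm.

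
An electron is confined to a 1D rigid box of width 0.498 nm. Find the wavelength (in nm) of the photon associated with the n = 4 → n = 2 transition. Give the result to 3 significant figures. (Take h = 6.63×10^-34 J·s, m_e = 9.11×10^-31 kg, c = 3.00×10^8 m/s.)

E_1 = h²/(8m_eL²) = 2.432×10^-19 J, so ΔE = (4² − 2²)E_1 = 2.918×10^-18 J.
λ = hc/ΔE = (6.63×10^-34·3.00×10^8)/2.918×10^-18 = 6.82×10^-8 m = 68.2 nm.

λ = 68.2 nm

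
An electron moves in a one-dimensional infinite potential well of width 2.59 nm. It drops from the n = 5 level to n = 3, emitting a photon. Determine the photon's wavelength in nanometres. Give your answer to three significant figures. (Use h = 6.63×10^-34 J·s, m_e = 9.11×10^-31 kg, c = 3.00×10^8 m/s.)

λ = 1.38×10^3 nm

E_1 = h²/(8m_eL²) = 8.991×10^-21 J, so ΔE = (5² − 3²)E_1 = 1.439×10^-19 J.
λ = hc/ΔE = (6.63×10^-34·3.00×10^8)/1.439×10^-19 = 1.38×10^-6 m = 1.38×10^3 nm.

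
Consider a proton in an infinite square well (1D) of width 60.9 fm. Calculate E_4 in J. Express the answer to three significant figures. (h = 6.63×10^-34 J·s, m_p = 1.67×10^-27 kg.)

E_4 = 1.42×10^-13 J

For an infinite well E_n = n²h²/(8m_pL²), so E_1 = h²/(8m_pL²) = (6.63×10^-34)²/(8·1.67×10^-27·(6.09×10^-14 m)²) = 8.871×10^-15 J.
Then E_4 = 4²·E_1 = 16·8.871×10^-15 J = 1.42×10^-13 J.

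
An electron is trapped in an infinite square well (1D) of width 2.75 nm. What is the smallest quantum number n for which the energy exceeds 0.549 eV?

E_1 = h²/(8m_eL²) = 7.967×10^-21 J = 0.04973 eV.
Need n² > 0.549/0.04973 = 11.04, i.e. n > 3.323.
The smallest integer satisfying this is n = 4.

n = 4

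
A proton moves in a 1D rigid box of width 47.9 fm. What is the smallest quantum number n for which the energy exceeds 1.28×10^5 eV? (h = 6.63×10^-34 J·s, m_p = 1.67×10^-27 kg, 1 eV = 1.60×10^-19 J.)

n = 2

E_1 = h²/(8m_pL²) = 1.434×10^-14 J = 8.962×10^4 eV.
Need n² > 1.28×10^5/8.962×10^4 = 1.428, i.e. n > 1.195.
The smallest integer satisfying this is n = 2.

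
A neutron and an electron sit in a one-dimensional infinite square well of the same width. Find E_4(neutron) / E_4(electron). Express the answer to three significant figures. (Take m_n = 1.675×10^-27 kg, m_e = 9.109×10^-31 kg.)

E_n ∝ 1/m at fixed n and L, so the ratio is m_e/m_n = 9.109×10^-31/1.675×10^-27 = 5.44×10^-4.

5.44×10^-4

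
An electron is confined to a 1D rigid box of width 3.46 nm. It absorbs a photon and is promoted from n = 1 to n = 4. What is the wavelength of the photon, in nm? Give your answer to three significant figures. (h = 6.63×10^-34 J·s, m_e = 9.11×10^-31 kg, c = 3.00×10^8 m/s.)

E_1 = h²/(8m_eL²) = 5.038×10^-21 J, so ΔE = (4² − 1²)E_1 = 7.557×10^-20 J.
λ = hc/ΔE = (6.63×10^-34·3.00×10^8)/7.557×10^-20 = 2.63×10^-6 m = 2.63×10^3 nm.

λ = 2.63×10^3 nm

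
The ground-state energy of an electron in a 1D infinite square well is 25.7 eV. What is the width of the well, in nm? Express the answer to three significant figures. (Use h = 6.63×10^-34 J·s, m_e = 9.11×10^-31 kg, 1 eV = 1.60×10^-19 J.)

L = 0.121 nm

From E_n = n²h²/(8m_eL²), L = n·h/√(8m_eE_n).
E_1 = 25.7 eV = 4.112×10^-18 J, so L = 1·6.63×10^-34/√(8·9.11×10^-31·4.112×10^-18) = 1.21×10^-10 m = 0.121 nm.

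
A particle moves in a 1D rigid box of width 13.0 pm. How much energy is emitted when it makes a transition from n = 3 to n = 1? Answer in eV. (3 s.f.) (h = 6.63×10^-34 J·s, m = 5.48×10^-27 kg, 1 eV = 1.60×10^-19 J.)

E_1 = h²/(8mL²) = 5.933×10^-20 J.
|ΔE| = |3² − 1²|·E_1 = 8·5.933×10^-20 J = 4.746×10^-19 J = 2.97 eV.

|ΔE| = 2.97 eV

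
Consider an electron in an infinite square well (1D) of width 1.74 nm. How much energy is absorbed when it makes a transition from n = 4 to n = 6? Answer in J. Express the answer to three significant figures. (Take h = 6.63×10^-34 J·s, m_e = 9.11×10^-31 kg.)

|ΔE| = 3.98×10^-19 J

E_1 = h²/(8m_eL²) = 1.992×10^-20 J.
|ΔE| = |4² − 6²|·E_1 = 20·1.992×10^-20 J = 3.98×10^-19 J.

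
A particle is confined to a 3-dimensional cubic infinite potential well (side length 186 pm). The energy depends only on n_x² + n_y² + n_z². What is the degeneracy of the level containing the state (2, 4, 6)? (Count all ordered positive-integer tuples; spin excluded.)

The level has n_x² + n_y² + n_z² = 56. The ordered positive-integer solutions are (2, 4, 6), (2, 6, 4), (4, 2, 6), (4, 6, 2), (6, 2, 4), (6, 4, 2).
That gives 6 states.

degeneracy = 6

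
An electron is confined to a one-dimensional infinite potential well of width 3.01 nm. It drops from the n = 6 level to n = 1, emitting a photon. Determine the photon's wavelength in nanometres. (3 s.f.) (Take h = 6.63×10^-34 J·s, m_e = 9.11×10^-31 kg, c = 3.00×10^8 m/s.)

E_1 = h²/(8m_eL²) = 6.657×10^-21 J, so ΔE = (6² − 1²)E_1 = 2.330×10^-19 J.
λ = hc/ΔE = (6.63×10^-34·3.00×10^8)/2.330×10^-19 = 8.54×10^-7 m = 854 nm.

λ = 854 nm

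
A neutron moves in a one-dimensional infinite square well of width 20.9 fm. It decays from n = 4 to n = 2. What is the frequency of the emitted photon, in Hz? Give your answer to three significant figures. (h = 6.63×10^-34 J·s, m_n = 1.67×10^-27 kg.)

E_1 = h²/(8m_nL²) = 7.532×10^-14 J and ΔE = (4² − 2²)E_1 = 9.038×10^-13 J.
f = ΔE/h = 9.038×10^-13/6.63×10^-34 = 1.36×10^21 Hz.

f = 1.36×10^21 Hz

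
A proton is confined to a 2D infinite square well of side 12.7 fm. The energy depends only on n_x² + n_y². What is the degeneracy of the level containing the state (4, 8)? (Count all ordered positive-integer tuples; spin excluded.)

The level has n_x² + n_y² = 80. The ordered positive-integer solutions are (4, 8), (8, 4).
That gives 2 states.

degeneracy = 2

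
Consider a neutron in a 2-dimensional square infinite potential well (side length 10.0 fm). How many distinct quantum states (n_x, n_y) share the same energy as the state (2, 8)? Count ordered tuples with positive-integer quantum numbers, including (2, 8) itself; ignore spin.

The level has n_x² + n_y² = 68. The ordered positive-integer solutions are (2, 8), (8, 2).
That gives 2 states.

degeneracy = 2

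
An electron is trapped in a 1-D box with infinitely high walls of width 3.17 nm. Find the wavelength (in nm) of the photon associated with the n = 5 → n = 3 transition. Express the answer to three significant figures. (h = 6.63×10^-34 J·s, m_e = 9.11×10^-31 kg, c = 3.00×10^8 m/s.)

E_1 = h²/(8m_eL²) = 6.002×10^-21 J, so ΔE = (5² − 3²)E_1 = 9.603×10^-20 J.
λ = hc/ΔE = (6.63×10^-34·3.00×10^8)/9.603×10^-20 = 2.07×10^-6 m = 2.07×10^3 nm.

λ = 2.07×10^3 nm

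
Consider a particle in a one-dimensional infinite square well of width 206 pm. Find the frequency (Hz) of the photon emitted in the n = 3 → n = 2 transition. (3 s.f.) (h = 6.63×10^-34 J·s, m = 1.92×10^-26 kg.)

f = 5.09×10^11 Hz

E_1 = h²/(8mL²) = 6.744×10^-23 J and ΔE = (3² − 2²)E_1 = 3.372×10^-22 J.
f = ΔE/h = 3.372×10^-22/6.63×10^-34 = 5.09×10^11 Hz.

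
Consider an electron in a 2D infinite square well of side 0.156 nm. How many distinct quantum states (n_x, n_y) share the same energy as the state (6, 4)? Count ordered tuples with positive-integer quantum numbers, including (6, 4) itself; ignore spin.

degeneracy = 2

The level has n_x² + n_y² = 52. The ordered positive-integer solutions are (4, 6), (6, 4).
That gives 2 states.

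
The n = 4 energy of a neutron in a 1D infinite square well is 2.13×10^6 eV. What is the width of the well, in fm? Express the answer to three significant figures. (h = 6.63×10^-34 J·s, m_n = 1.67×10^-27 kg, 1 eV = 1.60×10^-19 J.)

From E_n = n²h²/(8m_nL²), L = n·h/√(8m_nE_n).
E_4 = 2.13×10^6 eV = 3.408×10^-13 J, so L = 4·6.63×10^-34/√(8·1.67×10^-27·3.408×10^-13) = 3.93×10^-14 m = 39.3 fm.

L = 39.3 fm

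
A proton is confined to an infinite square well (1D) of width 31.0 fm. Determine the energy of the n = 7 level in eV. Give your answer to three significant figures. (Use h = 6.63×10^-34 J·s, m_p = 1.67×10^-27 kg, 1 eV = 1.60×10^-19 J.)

For an infinite well E_n = n²h²/(8m_pL²), so E_1 = h²/(8m_pL²) = (6.63×10^-34)²/(8·1.67×10^-27·(3.10×10^-14 m)²) = 3.424×10^-14 J.
Then E_7 = 7²·E_1 = 49·3.424×10^-14 J = 1.678×10^-12 J.
Converting, E_7 = 1.678×10^-12 J / (1.60×10^-19 J/eV) = 1.05×10^7 eV.

E_7 = 1.05×10^7 eV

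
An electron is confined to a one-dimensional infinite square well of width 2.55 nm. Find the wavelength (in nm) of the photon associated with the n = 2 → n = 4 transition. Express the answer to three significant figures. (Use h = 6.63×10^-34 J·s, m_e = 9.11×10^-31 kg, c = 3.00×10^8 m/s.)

λ = 1.79×10^3 nm

E_1 = h²/(8m_eL²) = 9.276×10^-21 J, so ΔE = (4² − 2²)E_1 = 1.113×10^-19 J.
λ = hc/ΔE = (6.63×10^-34·3.00×10^8)/1.113×10^-19 = 1.79×10^-6 m = 1.79×10^3 nm.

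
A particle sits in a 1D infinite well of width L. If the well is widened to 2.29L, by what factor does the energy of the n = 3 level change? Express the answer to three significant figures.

0.191

E_n ∝ 1/L², so the energy scales by 1/2.29² = 0.191.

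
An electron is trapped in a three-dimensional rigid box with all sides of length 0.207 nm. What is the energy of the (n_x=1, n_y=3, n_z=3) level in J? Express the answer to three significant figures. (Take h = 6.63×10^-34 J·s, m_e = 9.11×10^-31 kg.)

For a 3D rectangular well E = (h²/8m_e)·Σ n_i²/L_i² = (6.63×10^-34)²/(8·9.11×10^-31) · [1²/(0.207 nm)² + 3²/(0.207 nm)² + 3²/(0.207 nm)²].
Evaluating gives E = 2.67×10^-17 J.

E = 2.67×10^-17 J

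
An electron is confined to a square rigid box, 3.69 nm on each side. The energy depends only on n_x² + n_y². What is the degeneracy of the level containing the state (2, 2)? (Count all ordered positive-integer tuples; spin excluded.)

degeneracy = 1

The level has n_x² + n_y² = 8. The ordered positive-integer solutions are (2, 2).
That gives 1 state.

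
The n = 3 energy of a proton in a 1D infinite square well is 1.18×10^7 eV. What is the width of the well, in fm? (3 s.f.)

L = 12.5 fm

From E_n = n²h²/(8m_pL²), L = n·h/√(8m_pE_n).
E_3 = 1.18×10^7 eV = 1.890×10^-12 J, so L = 3·6.626×10^-34/√(8·1.673×10^-27·1.890×10^-12) = 1.25×10^-14 m = 12.5 fm.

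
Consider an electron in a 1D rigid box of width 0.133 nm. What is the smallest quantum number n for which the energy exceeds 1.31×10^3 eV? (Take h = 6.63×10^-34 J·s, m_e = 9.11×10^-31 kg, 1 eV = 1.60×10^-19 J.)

E_1 = h²/(8m_eL²) = 3.410×10^-18 J = 21.31 eV.
Need n² > 1.31×10^3/21.31 = 61.47, i.e. n > 7.840.
The smallest integer satisfying this is n = 8.

n = 8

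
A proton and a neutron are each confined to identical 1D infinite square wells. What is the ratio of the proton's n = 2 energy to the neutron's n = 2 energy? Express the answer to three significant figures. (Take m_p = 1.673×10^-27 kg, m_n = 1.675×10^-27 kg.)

E_n ∝ 1/m at fixed n and L, so the ratio is m_n/m_p = 1.675×10^-27/1.673×10^-27 = 1.00.

1.00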